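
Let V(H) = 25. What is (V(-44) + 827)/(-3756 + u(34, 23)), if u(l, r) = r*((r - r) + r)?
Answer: -852/3227 ≈ -0.26402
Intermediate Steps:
u(l, r) = r² (u(l, r) = r*(0 + r) = r*r = r²)
(V(-44) + 827)/(-3756 + u(34, 23)) = (25 + 827)/(-3756 + 23²) = 852/(-3756 + 529) = 852/(-3227) = 852*(-1/3227) = -852/3227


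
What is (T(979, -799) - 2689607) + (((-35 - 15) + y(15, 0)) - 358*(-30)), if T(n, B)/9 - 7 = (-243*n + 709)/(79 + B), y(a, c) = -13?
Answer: -53518043/20 ≈ -2.6759e+6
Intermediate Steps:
T(n, B) = 63 + 9*(709 - 243*n)/(79 + B) (T(n, B) = 63 + 9*((-243*n + 709)/(79 + B)) = 63 + 9*((709 - 243*n)/(79 + B)) = 63 + 9*(709 - 243*n)/(79 + B))
(T(979, -799) - 2689607) + (((-35 - 15) + y(15, 0)) - 358*(-30)) = (9*(1262 - 243*979 + 7*(-799))/(79 - 799) - 2689607) + (((-35 - 15) - 13) - 358*(-30)) = (9*(1262 - 237897 - 5593)/(-720) - 2689607) + ((-50 - 13) + 10740) = (9*(-1/720)*(-242228) - 2689607) + (-63 + 10740) = (60557/20 - 2689607) + 10677 = -53731583/20 + 10677 = -53518043/20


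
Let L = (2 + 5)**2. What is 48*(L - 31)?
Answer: 864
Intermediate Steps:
L = 49 (L = 7**2 = 49)
48*(L - 31) = 48*(49 - 31) = 48*18 = 864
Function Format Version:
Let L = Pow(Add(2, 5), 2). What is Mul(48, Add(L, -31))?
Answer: 864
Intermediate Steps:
L = 49 (L = Pow(7, 2) = 49)
Mul(48, Add(L, -31)) = Mul(48, Add(49, -31)) = Mul(48, 18) = 864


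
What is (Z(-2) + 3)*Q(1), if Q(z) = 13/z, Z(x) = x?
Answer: 13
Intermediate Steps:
(Z(-2) + 3)*Q(1) = (-2 + 3)*(13/1) = 1*(13*1) = 1*13 = 13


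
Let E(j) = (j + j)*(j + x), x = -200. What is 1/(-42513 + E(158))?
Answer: -1/55785 ≈ -1.7926e-5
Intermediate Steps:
E(j) = 2*j*(-200 + j) (E(j) = (j + j)*(j - 200) = (2*j)*(-200 + j) = 2*j*(-200 + j))
1/(-42513 + E(158)) = 1/(-42513 + 2*158*(-200 + 158)) = 1/(-42513 + 2*158*(-42)) = 1/(-42513 - 13272) = 1/(-55785) = -1/55785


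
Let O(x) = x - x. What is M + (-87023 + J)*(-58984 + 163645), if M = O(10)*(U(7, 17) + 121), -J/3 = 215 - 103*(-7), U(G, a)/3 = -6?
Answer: -9401802291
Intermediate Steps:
U(G, a) = -18 (U(G, a) = 3*(-6) = -18)
J = -2808 (J = -3*(215 - 103*(-7)) = -3*(215 + 721) = -3*936 = -2808)
O(x) = 0
M = 0 (M = 0*(-18 + 121) = 0*103 = 0)
M + (-87023 + J)*(-58984 + 163645) = 0 + (-87023 - 2808)*(-58984 + 163645) = 0 - 89831*104661 = 0 - 9401802291 = -9401802291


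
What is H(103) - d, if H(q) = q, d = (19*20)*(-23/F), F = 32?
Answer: 3009/8 ≈ 376.13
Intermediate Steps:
d = -2185/8 (d = (19*20)*(-23/32) = 380*(-23*1/32) = 380*(-23/32) = -2185/8 ≈ -273.13)
H(103) - d = 103 - 1*(-2185/8) = 103 + 2185/8 = 3009/8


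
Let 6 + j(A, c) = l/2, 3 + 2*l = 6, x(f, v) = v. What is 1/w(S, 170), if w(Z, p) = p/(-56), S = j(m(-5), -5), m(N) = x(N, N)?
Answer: -28/85 ≈ -0.32941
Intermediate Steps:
l = 3/2 (l = -3/2 + (½)*6 = -3/2 + 3 = 3/2 ≈ 1.5000)
m(N) = N
j(A, c) = -21/4 (j(A, c) = -6 + (3/2)/2 = -6 + (3/2)*(½) = -6 + ¾ = -21/4)
S = -21/4 ≈ -5.2500
w(Z, p) = -p/56 (w(Z, p) = p*(-1/56) = -p/56)
1/w(S, 170) = 1/(-1/56*170) = 1/(-85/28) = -28/85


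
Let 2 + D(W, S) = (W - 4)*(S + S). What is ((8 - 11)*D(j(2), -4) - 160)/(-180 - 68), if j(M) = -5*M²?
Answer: 365/124 ≈ 2.9436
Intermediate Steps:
D(W, S) = -2 + 2*S*(-4 + W) (D(W, S) = -2 + (W - 4)*(S + S) = -2 + (-4 + W)*(2*S) = -2 + 2*S*(-4 + W))
((8 - 11)*D(j(2), -4) - 160)/(-180 - 68) = ((8 - 11)*(-2 - 8*(-4) + 2*(-4)*(-5*2²)) - 160)/(-180 - 68) = (-3*(-2 + 32 + 2*(-4)*(-5*4)) - 160)/(-248) = (-3*(-2 + 32 + 2*(-4)*(-20)) - 160)*(-1/248) = (-3*(-2 + 32 + 160) - 160)*(-1/248) = (-3*190 - 160)*(-1/248) = (-570 - 160)*(-1/248) = -730*(-1/248) = 365/124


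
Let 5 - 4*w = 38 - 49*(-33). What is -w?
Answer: 825/2 ≈ 412.50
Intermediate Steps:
w = -825/2 (w = 5/4 - (38 - 49*(-33))/4 = 5/4 - (38 + 1617)/4 = 5/4 - ¼*1655 = 5/4 - 1655/4 = -825/2 ≈ -412.50)
-w = -1*(-825/2) = 825/2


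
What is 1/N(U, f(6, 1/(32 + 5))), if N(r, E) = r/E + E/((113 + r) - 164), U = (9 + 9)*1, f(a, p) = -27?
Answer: 33/5 ≈ 6.6000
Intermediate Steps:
U = 18 (U = 18*1 = 18)
N(r, E) = E/(-51 + r) + r/E (N(r, E) = r/E + E/(-51 + r) = E/(-51 + r) + r/E)
1/N(U, f(6, 1/(32 + 5))) = 1/(((-27)² + 18² - 51*18)/((-27)*(-51 + 18))) = 1/(-1/27*(729 + 324 - 918)/(-33)) = 1/(-1/27*(-1/33)*135) = 1/(5/33) = 33/5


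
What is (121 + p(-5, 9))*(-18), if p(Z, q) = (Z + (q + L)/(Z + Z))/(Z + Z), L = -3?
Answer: -54702/25 ≈ -2188.1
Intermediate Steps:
p(Z, q) = (Z + (-3 + q)/(2*Z))/(2*Z) (p(Z, q) = (Z + (q - 3)/(Z + Z))/(Z + Z) = (Z + (-3 + q)/((2*Z)))/((2*Z)) = (Z + (-3 + q)*(1/(2*Z)))*(1/(2*Z)) = (Z + (-3 + q)/(2*Z))*(1/(2*Z)) = (Z + (-3 + q)/(2*Z))/(2*Z))
(121 + p(-5, 9))*(-18) = (121 + (¼)*(-3 + 9 + 2*(-5)²)/(-5)²)*(-18) = (121 + (¼)*(1/25)*(-3 + 9 + 2*25))*(-18) = (121 + (¼)*(1/25)*(-3 + 9 + 50))*(-18) = (121 + (¼)*(1/25)*56)*(-18) = (121 + 14/25)*(-18) = (3039/25)*(-18) = -54702/25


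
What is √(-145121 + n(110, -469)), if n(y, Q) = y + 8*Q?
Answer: I*√148763 ≈ 385.7*I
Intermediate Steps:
√(-145121 + n(110, -469)) = √(-145121 + (110 + 8*(-469))) = √(-145121 + (110 - 3752)) = √(-145121 - 3642) = √(-148763) = I*√148763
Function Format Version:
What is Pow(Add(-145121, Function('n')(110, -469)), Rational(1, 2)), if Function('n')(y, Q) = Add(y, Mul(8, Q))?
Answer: Mul(I, Pow(148763, Rational(1, 2))) ≈ Mul(385.70, I)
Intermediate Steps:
Pow(Add(-145121, Function('n')(110, -469)), Rational(1, 2)) = Pow(Add(-145121, Add(110, Mul(8, -469))), Rational(1, 2)) = Pow(Add(-145121, Add(110, -3752)), Rational(1, 2)) = Pow(Add(-145121, -3642), Rational(1, 2)) = Pow(-148763, Rational(1, 2)) = Mul(I, Pow(148763, Rational(1, 2)))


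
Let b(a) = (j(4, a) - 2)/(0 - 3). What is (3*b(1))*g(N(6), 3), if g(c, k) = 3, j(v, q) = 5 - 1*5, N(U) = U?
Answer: 6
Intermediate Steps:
j(v, q) = 0 (j(v, q) = 5 - 5 = 0)
b(a) = 2/3 (b(a) = (0 - 2)/(0 - 3) = -2/(-3) = -2*(-1/3) = 2/3)
(3*b(1))*g(N(6), 3) = (3*(2/3))*3 = 2*3 = 6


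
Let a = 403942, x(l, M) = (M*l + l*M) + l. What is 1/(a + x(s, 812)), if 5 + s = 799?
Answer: 1/1694192 ≈ 5.9025e-7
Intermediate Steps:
s = 794 (s = -5 + 799 = 794)
x(l, M) = l + 2*M*l (x(l, M) = (M*l + M*l) + l = 2*M*l + l = l + 2*M*l)
1/(a + x(s, 812)) = 1/(403942 + 794*(1 + 2*812)) = 1/(403942 + 794*(1 + 1624)) = 1/(403942 + 794*1625) = 1/(403942 + 1290250) = 1/1694192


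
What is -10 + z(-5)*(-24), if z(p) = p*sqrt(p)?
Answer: -10 + 120*I*sqrt(5) ≈ -10.0 + 268.33*I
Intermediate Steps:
z(p) = p**(3/2)
-10 + z(-5)*(-24) = -10 + (-5)**(3/2)*(-24) = -10 - 5*I*sqrt(5)*(-24) = -10 + 120*I*sqrt(5)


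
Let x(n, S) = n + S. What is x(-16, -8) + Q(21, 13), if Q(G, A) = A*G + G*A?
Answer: 522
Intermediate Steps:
Q(G, A) = 2*A*G (Q(G, A) = A*G + A*G = 2*A*G)
x(n, S) = S + n
x(-16, -8) + Q(21, 13) = (-8 - 16) + 2*13*21 = -24 + 546 = 522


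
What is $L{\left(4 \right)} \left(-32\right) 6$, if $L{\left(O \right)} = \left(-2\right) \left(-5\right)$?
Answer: $-1920$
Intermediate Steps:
$L{\left(O \right)} = 10$
$L{\left(4 \right)} \left(-32\right) 6 = 10 \left(-32\right) 6 = \left(-320\right) 6 = -1920$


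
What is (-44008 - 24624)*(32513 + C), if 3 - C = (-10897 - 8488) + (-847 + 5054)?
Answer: -3273334608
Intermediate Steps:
C = 15181 (C = 3 - ((-10897 - 8488) + (-847 + 5054)) = 3 - (-19385 + 4207) = 3 - 1*(-15178) = 3 + 15178 = 15181)
(-44008 - 24624)*(32513 + C) = (-44008 - 24624)*(32513 + 15181) = -68632*47694 = -3273334608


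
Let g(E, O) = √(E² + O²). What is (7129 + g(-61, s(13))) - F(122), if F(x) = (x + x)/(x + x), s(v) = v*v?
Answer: 7128 + √32282 ≈ 7307.7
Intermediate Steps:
s(v) = v²
F(x) = 1 (F(x) = (2*x)/((2*x)) = (2*x)*(1/(2*x)) = 1)
(7129 + g(-61, s(13))) - F(122) = (7129 + √((-61)² + (13²)²)) - 1*1 = (7129 + √(3721 + 169²)) - 1 = (7129 + √(3721 + 28561)) - 1 = (7129 + √32282) - 1 = 7128 + √32282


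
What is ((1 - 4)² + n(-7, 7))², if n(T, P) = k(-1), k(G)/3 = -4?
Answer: 9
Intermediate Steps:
k(G) = -12 (k(G) = 3*(-4) = -12)
n(T, P) = -12
((1 - 4)² + n(-7, 7))² = ((1 - 4)² - 12)² = ((-3)² - 12)² = (9 - 12)² = (-3)² = 9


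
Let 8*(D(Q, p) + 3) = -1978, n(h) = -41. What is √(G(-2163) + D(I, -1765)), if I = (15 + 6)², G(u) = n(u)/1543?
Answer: I*√2383482901/3086 ≈ 15.82*I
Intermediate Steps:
G(u) = -41/1543
I = 441 (I = 21² = 441)
D(Q, p) = -1001/4 (D(Q, p) = -3 + (⅛)*(-1978) = -3 - 989/4 = -1001/4)
√(G(-2163) + D(I, -1765)) = √(-41/1543 - 1001/4) = √(-1544707/6172) = I*√2383482901/3086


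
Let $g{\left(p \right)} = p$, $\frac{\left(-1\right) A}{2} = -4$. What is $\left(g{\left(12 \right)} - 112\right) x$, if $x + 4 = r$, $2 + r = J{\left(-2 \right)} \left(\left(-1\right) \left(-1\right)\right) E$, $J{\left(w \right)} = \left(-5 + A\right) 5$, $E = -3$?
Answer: $5100$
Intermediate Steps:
$A = 8$ ($A = \left(-2\right) \left(-4\right) = 8$)
$J{\left(w \right)} = 15$ ($J{\left(w \right)} = \left(-5 + 8\right) 5 = 3 \cdot 5 = 15$)
$r = -47$ ($r = -2 + 15 \left(\left(-1\right) \left(-1\right)\right) \left(-3\right) = -2 + 15 \cdot 1 \left(-3\right) = -2 + 15 \left(-3\right) = -2 - 45 = -47$)
$x = -51$ ($x = -4 - 47 = -51$)
$\left(g{\left(12 \right)} - 112\right) x = \left(12 - 112\right) \left(-51\right) = \left(-100\right) \left(-51\right) = 5100$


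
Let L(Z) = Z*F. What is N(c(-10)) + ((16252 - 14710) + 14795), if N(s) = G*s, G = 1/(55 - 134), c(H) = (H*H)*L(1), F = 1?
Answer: 1290523/79 ≈ 16336.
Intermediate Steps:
L(Z) = Z (L(Z) = Z*1 = Z)
c(H) = H² (c(H) = (H*H)*1 = H²*1 = H²)
G = -1/79 (G = 1/(-79) = -1/79 ≈ -0.012658)
N(s) = -s/79
N(c(-10)) + ((16252 - 14710) + 14795) = -1/79*(-10)² + ((16252 - 14710) + 14795) = -1/79*100 + (1542 + 14795) = -100/79 + 16337 = 1290523/79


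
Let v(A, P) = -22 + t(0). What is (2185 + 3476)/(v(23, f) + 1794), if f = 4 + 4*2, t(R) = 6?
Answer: 5661/1778 ≈ 3.1839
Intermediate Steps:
f = 12 (f = 4 + 8 = 12)
v(A, P) = -16 (v(A, P) = -22 + 6 = -16)
(2185 + 3476)/(v(23, f) + 1794) = (2185 + 3476)/(-16 + 1794) = 5661/1778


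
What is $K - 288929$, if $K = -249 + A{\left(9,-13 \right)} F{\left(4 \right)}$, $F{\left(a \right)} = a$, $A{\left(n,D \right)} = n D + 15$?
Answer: $-289586$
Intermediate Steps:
$A{\left(n,D \right)} = 15 + D n$ ($A{\left(n,D \right)} = D n + 15 = 15 + D n$)
$K = -657$ ($K = -249 + \left(15 - 117\right) 4 = -249 - 408 = -657$)
$K - 288929 = -657 - 288929 = -289586$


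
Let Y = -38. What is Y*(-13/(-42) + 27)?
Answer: -21793/21 ≈ -1037.8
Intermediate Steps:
Y*(-13/(-42) + 27) = -38*(-13/(-42) + 27) = -38*(-13*(-1/42) + 27) = -38*(13/42 + 27) = -38*1147/42 = -21793/21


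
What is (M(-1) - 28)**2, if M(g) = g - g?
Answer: 784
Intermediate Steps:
M(g) = 0
(M(-1) - 28)**2 = (0 - 28)**2 = (-28)**2 = 784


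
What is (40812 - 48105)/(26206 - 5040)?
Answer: -7293/21166 ≈ -0.34456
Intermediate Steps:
(40812 - 48105)/(26206 - 5040) = -7293/21166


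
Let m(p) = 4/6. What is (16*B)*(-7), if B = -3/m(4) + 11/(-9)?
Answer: 5768/9 ≈ 640.89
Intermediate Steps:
m(p) = ⅔ (m(p) = 4*(⅙) = ⅔)
B = -103/18 (B = -3/⅔ + 11/(-9) = -3*3/2 + 11*(-⅑) = -9/2 - 11/9 = -103/18 ≈ -5.7222)
(16*B)*(-7) = (16*(-103/18))*(-7) = -824/9*(-7) = 5768/9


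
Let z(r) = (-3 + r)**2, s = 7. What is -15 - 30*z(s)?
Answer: -495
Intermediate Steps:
-15 - 30*z(s) = -15 - 30*(-3 + 7)**2 = -15 - 30*4**2 = -15 - 30*16 = -15 - 480 = -495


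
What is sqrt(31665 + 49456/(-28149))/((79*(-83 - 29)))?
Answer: -sqrt(207346145601)/22642032 ≈ -0.020111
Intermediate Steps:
sqrt(31665 + 49456/(-28149))/((79*(-83 - 29))) = sqrt(31665 + 49456*(-1/28149))/((79*(-112))) = sqrt(31665 - 4496/2559)/(-8848) = sqrt(81026239/2559)*(-1/8848) = (sqrt(207346145601)/2559)*(-1/8848) = -sqrt(207346145601)/22642032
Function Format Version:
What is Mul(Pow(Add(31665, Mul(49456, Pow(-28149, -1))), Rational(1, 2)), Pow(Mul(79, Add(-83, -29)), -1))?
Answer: Mul(Rational(-1, 22642032), Pow(207346145601, Rational(1, 2))) ≈ -0.020111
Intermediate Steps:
Mul(Pow(Add(31665, Mul(49456, Pow(-28149, -1))), Rational(1, 2)), Pow(Mul(79, Add(-83, -29)), -1)) = Mul(Pow(Add(31665, Mul(49456, Rational(-1, 28149))), Rational(1, 2)), Pow(Mul(79, -112), -1)) = Mul(Pow(Add(31665, Rational(-4496, 2559)), Rational(1, 2)), Pow(-8848, -1)) = Mul(Pow(Rational(81026239, 2559), Rational(1, 2)), Rational(-1, 8848)) = Mul(Mul(Rational(1, 2559), Pow(207346145601, Rational(1, 2))), Rational(-1, 8848)) = Mul(Rational(-1, 22642032), Pow(207346145601, Rational(1, 2)))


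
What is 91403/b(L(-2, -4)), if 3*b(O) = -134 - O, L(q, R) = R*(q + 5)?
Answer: -274209/122 ≈ -2247.6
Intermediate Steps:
L(q, R) = R*(5 + q)
b(O) = -134/3 - O/3 (b(O) = (-134 - O)/3 = -134/3 - O/3)
91403/b(L(-2, -4)) = 91403/(-134/3 - (-4)*(5 - 2)/3) = 91403/(-134/3 - (-4)*3/3) = 91403/(-134/3 - ⅓*(-12)) = 91403/(-134/3 + 4) = 91403/(-122/3) = 91403*(-3/122) = -274209/122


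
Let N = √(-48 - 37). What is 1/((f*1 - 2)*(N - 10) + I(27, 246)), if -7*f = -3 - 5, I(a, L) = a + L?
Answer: 1533/431989 + 14*I*√85/1295967 ≈ 0.0035487 + 9.9596e-5*I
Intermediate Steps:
I(a, L) = L + a
N = I*√85 (N = √(-85) = I*√85 ≈ 9.2195*I)
f = 8/7 (f = -(-3 - 5)/7 = -⅐*(-8) = 8/7 ≈ 1.1429)
1/((f*1 - 2)*(N - 10) + I(27, 246)) = 1/(((8/7)*1 - 2)*(I*√85 - 10) + (246 + 27)) = 1/((8/7 - 2)*(-10 + I*√85) + 273) = 1/(-6*(-10 + I*√85)/7 + 273) = 1/((60/7 - 6*I*√85/7) + 273) = 1/(1971/7 - 6*I*√85/7)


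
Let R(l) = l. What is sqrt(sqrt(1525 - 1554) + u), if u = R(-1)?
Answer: sqrt(-1 + I*sqrt(29)) ≈ 1.4962 + 1.7996*I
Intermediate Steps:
u = -1
sqrt(sqrt(1525 - 1554) + u) = sqrt(sqrt(1525 - 1554) - 1) = sqrt(sqrt(-29) - 1) = sqrt(I*sqrt(29) - 1) = sqrt(-1 + I*sqrt(29))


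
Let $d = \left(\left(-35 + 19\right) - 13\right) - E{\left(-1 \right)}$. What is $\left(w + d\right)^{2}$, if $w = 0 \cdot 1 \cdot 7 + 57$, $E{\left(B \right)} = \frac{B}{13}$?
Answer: $\frac{133225}{169} \approx 788.31$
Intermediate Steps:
$E{\left(B \right)} = \frac{B}{13}$ ($E{\left(B \right)} = B \frac{1}{13} = \frac{B}{13}$)
$w = 57$ ($w = 0 \cdot 7 + 57 = 0 + 57 = 57$)
$d = - \frac{376}{13}$ ($d = \left(\left(-35 + 19\right) - 13\right) - \frac{1}{13} \left(-1\right) = \left(-16 - 13\right) - - \frac{1}{13} = -29 + \frac{1}{13} = - \frac{376}{13} \approx -28.923$)
$\left(w + d\right)^{2} = \left(57 - \frac{376}{13}\right)^{2} = \left(\frac{365}{13}\right)^{2} = \frac{133225}{169}$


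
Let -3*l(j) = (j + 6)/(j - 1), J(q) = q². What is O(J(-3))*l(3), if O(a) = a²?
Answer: -243/2 ≈ -121.50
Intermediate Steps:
l(j) = -(6 + j)/(3*(-1 + j)) (l(j) = -(j + 6)/(3*(j - 1)) = -(6 + j)/(3*(-1 + j)))
O(J(-3))*l(3) = ((-3)²)²*((-6 - 1*3)/(3*(-1 + 3))) = 9²*((⅓)*(-6 - 3)/2) = 81*((⅓)*(½)*(-9)) = 81*(-3/2) = -243/2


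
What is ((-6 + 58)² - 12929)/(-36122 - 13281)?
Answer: 10225/49403 ≈ 0.20697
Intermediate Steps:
((-6 + 58)² - 12929)/(-36122 - 13281) = (52² - 12929)/(-49403) = (2704 - 12929)*(-1/49403) = -10225*(-1/49403) = 10225/49403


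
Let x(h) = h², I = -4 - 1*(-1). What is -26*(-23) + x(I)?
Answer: 607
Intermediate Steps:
I = -3 (I = -4 + 1 = -3)
-26*(-23) + x(I) = -26*(-23) + (-3)² = 598 + 9 = 607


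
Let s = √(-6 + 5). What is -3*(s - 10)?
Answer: 30 - 3*I ≈ 30.0 - 3.0*I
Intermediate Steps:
s = I (s = √(-1) = I ≈ 1.0*I)
-3*(s - 10) = -3*(I - 10) = -3*(-10 + I) = 30 - 3*I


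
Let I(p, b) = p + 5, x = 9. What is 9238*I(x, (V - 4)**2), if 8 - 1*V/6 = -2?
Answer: 129332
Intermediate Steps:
V = 60 (V = 48 - 6*(-2) = 48 + 12 = 60)
I(p, b) = 5 + p
9238*I(x, (V - 4)**2) = 9238*(5 + 9) = 9238*14 = 129332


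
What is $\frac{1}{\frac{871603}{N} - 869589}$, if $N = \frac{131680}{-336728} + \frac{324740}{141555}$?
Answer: $- \frac{2267727208}{933355117011009} \approx -2.4296 \cdot 10^{-6}$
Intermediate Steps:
$N = \frac{2267727208}{1191638301}$ ($N = 131680 \left(- \frac{1}{336728}\right) + 324740 \cdot \frac{1}{141555} = - \frac{16460}{42091} + \frac{64948}{28311} = \frac{2267727208}{1191638301} \approx 1.903$)
$\frac{1}{\frac{871603}{N} - 869589} = \frac{1}{\frac{871603}{\frac{2267727208}{1191638301}} - 869589} = \frac{1}{871603 \cdot \frac{1191638301}{2267727208} - 869589} = \frac{1}{\frac{1038635518066503}{2267727208} - 869589} = \frac{1}{- \frac{933355117011009}{2267727208}} = - \frac{2267727208}{933355117011009}$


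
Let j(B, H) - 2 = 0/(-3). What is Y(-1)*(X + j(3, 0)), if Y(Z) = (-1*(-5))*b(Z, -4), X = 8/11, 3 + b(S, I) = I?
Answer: -1050/11 ≈ -95.455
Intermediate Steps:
b(S, I) = -3 + I
j(B, H) = 2 (j(B, H) = 2 + 0/(-3) = 2 + 0*(-⅓) = 2 + 0 = 2)
X = 8/11 (X = 8*(1/11) = 8/11 ≈ 0.72727)
Y(Z) = -35 (Y(Z) = (-1*(-5))*(-3 - 4) = 5*(-7) = -35)
Y(-1)*(X + j(3, 0)) = -35*(8/11 + 2) = -35*30/11 = -1050/11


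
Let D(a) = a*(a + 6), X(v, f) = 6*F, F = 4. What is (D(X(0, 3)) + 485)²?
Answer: 1452025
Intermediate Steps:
X(v, f) = 24 (X(v, f) = 6*4 = 24)
D(a) = a*(6 + a)
(D(X(0, 3)) + 485)² = (24*(6 + 24) + 485)² = (24*30 + 485)² = (720 + 485)² = 1205² = 1452025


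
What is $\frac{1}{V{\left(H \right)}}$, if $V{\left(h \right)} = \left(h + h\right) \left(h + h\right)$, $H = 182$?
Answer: $\frac{1}{132496} \approx 7.5474 \cdot 10^{-6}$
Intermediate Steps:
$V{\left(h \right)} = 4 h^{2}$ ($V{\left(h \right)} = 2 h 2 h = 4 h^{2}$)
$\frac{1}{V{\left(H \right)}} = \frac{1}{4 \cdot 182^{2}} = \frac{1}{4 \cdot 33124} = \frac{1}{132496}$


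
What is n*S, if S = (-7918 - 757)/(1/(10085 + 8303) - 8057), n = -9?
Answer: -287128620/29630423 ≈ -9.6903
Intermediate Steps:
S = 31903180/29630423 (S = -8675/(1/18388 - 8057) = -8675/(-148152115/18388) = -8675*(-18388/148152115) = 31903180/29630423 ≈ 1.0767)
n*S = -9*31903180/29630423 = -287128620/29630423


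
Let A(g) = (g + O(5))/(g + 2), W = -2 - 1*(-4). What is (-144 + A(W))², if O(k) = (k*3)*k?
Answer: 249001/16 ≈ 15563.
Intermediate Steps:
W = 2 (W = -2 + 4 = 2)
O(k) = 3*k² (O(k) = (3*k)*k = 3*k²)
A(g) = (75 + g)/(2 + g) (A(g) = (g + 3*5²)/(g + 2) = (g + 3*25)/(2 + g) = (g + 75)/(2 + g) = (75 + g)/(2 + g))
(-144 + A(W))² = (-144 + (75 + 2)/(2 + 2))² = (-144 + 77/4)² = (-499/4)² = 249001/16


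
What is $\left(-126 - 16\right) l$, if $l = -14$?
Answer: $1988$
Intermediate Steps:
$\left(-126 - 16\right) l = \left(-126 - 16\right) \left(-14\right) = \left(-142\right) \left(-14\right) = 1988$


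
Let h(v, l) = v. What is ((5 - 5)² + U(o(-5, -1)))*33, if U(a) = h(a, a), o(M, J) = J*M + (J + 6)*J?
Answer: 0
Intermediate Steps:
o(M, J) = J*M + J*(6 + J) (o(M, J) = J*M + (6 + J)*J = J*M + J*(6 + J))
U(a) = a
((5 - 5)² + U(o(-5, -1)))*33 = ((5 - 5)² - (6 - 1 - 5))*33 = (0² - 1*0)*33 = (0 + 0)*33 = 0*33 = 0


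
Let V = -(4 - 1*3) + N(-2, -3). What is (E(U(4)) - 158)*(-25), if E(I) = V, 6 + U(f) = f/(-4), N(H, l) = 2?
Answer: 3925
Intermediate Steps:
U(f) = -6 - f/4 (U(f) = -6 + f/(-4) = -6 + f*(-1/4) = -6 - f/4)
V = 1 (V = -(4 - 1*3) + 2 = -(4 - 3) + 2 = -1*1 + 2 = -1 + 2 = 1)
E(I) = 1
(E(U(4)) - 158)*(-25) = (1 - 158)*(-25) = -157*(-25) = 3925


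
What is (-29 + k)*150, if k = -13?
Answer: -6300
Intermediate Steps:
(-29 + k)*150 = (-29 - 13)*150 = -42*150 = -6300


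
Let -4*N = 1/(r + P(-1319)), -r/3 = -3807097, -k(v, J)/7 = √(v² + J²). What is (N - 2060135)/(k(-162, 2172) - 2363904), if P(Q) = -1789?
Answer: 772396299594952848/886250051997180629 - 658720041077567*√131773/42540002495864670192 ≈ 0.86591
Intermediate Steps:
k(v, J) = -7*√(J² + v²) (k(v, J) = -7*√(v² + J²) = -7*√(J² + v²))
r = 11421291 (r = -3*(-3807097) = 11421291)
N = -1/45678008 (N = -1/(4*(11421291 - 1789)) = -¼/11419502 = -¼*1/11419502 = -1/45678008 ≈ -2.1892e-8)
(N - 2060135)/(k(-162, 2172) - 2363904) = (-1/45678008 - 2060135)/(-7*√(2172² + (-162)²) - 2363904) = -94102863011081/(45678008*(-7*√(4717584 + 26244) - 2363904)) = -94102863011081/(45678008*(-42*√131773 - 2363904)) = -94102863011081/(45678008*(-2363904 - 42*√131773))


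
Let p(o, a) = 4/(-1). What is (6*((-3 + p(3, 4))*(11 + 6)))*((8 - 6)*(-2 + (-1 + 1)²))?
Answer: 2856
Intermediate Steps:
p(o, a) = -4 (p(o, a) = 4*(-1) = -4)
(6*((-3 + p(3, 4))*(11 + 6)))*((8 - 6)*(-2 + (-1 + 1)²)) = (6*((-3 - 4)*(11 + 6)))*((8 - 6)*(-2 + (-1 + 1)²)) = (6*(-7*17))*(2*(-2 + 0²)) = (6*(-119))*(2*(-2 + 0)) = -1428*(-2) = -714*(-4) = 2856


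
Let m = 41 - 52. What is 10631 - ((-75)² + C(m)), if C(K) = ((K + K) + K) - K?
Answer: 5028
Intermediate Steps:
m = -11
C(K) = 2*K (C(K) = (2*K + K) - K = 3*K - K = 2*K)
10631 - ((-75)² + C(m)) = 10631 - ((-75)² + 2*(-11)) = 10631 - (5625 - 22) = 10631 - 1*5603 = 10631 - 5603 = 5028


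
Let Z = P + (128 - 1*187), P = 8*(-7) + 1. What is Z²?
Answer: 12996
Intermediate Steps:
P = -55 (P = -56 + 1 = -55)
Z = -114 (Z = -55 + (128 - 1*187) = -55 + (128 - 187) = -55 - 59 = -114)
Z² = (-114)² = 12996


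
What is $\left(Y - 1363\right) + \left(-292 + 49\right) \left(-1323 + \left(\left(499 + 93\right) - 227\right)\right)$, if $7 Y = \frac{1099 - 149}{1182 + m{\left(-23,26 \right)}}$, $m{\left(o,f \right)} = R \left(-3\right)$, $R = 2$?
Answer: $\frac{952570471}{4116} \approx 2.3143 \cdot 10^{5}$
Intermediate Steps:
$m{\left(o,f \right)} = -6$ ($m{\left(o,f \right)} = 2 \left(-3\right) = -6$)
$Y = \frac{475}{4116}$ ($Y = \frac{\left(1099 - 149\right) \frac{1}{1182 - 6}}{7} = \frac{950 \cdot \frac{1}{1176}}{7} = \frac{1}{7} \cdot \frac{475}{588} = \frac{475}{4116} \approx 0.1154$)
$\left(Y - 1363\right) + \left(-292 + 49\right) \left(-1323 + \left(\left(499 + 93\right) - 227\right)\right) = \left(\frac{475}{4116} - 1363\right) + \left(-292 + 49\right) \left(-1323 + \left(\left(499 + 93\right) - 227\right)\right) = - \frac{5609633}{4116} - 243 \left(-1323 + \left(592 - 227\right)\right) = - \frac{5609633}{4116} - 243 \left(-1323 + 365\right) = - \frac{5609633}{4116} - -232794 = - \frac{5609633}{4116} + 232794 = \frac{952570471}{4116}$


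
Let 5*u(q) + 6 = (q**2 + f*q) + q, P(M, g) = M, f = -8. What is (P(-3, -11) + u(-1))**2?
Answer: 169/25 ≈ 6.7600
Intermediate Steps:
u(q) = -6/5 - 7*q/5 + q**2/5 (u(q) = -6/5 + ((q**2 - 8*q) + q)/5 = -6/5 + (q**2 - 7*q)/5 = -6/5 + (-7*q/5 + q**2/5) = -6/5 - 7*q/5 + q**2/5)
(P(-3, -11) + u(-1))**2 = (-3 + (-6/5 - 7/5*(-1) + (1/5)*(-1)**2))**2 = (-3 + (-6/5 + 7/5 + (1/5)*1))**2 = (-3 + (-6/5 + 7/5 + 1/5))**2 = (-3 + 2/5)**2 = (-13/5)**2 = 169/25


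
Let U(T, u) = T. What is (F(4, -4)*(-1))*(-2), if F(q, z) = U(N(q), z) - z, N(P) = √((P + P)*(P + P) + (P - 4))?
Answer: 24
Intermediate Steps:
N(P) = √(-4 + P + 4*P²) (N(P) = √((2*P)*(2*P) + (-4 + P)) = √(4*P² + (-4 + P)) = √(-4 + P + 4*P²))
F(q, z) = √(-4 + q + 4*q²) - z
(F(4, -4)*(-1))*(-2) = ((√(-4 + 4 + 4*4²) - 1*(-4))*(-1))*(-2) = ((√(-4 + 4 + 4*16) + 4)*(-1))*(-2) = ((√(-4 + 4 + 64) + 4)*(-1))*(-2) = ((√64 + 4)*(-1))*(-2) = ((8 + 4)*(-1))*(-2) = (12*(-1))*(-2) = -12*(-2) = 24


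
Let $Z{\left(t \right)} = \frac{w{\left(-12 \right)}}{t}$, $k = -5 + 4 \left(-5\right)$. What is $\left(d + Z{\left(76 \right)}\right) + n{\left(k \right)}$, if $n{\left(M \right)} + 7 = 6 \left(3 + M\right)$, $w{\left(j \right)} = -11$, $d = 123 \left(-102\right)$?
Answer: $- \frac{964071}{76} \approx -12685.0$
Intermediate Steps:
$d = -12546$
$k = -25$ ($k = -5 - 20 = -25$)
$n{\left(M \right)} = 11 + 6 M$ ($n{\left(M \right)} = -7 + 6 \left(3 + M\right) = -7 + \left(18 + 6 M\right) = 11 + 6 M$)
$Z{\left(t \right)} = - \frac{11}{t}$
$\left(d + Z{\left(76 \right)}\right) + n{\left(k \right)} = \left(-12546 - \frac{11}{76}\right) + \left(11 + 6 \left(-25\right)\right) = \left(-12546 - \frac{11}{76}\right) + \left(11 - 150\right) = \left(-12546 - \frac{11}{76}\right) - 139 = - \frac{953507}{76} - 139 = - \frac{964071}{76}$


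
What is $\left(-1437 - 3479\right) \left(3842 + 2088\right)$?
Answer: $-29151880$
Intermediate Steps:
$\left(-1437 - 3479\right) \left(3842 + 2088\right) = \left(-4916\right) 5930 = -29151880$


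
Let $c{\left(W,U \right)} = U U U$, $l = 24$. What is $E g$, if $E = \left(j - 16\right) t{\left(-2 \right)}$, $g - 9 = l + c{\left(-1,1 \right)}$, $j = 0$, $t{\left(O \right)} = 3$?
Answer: $-1632$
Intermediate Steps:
$c{\left(W,U \right)} = U^{3}$ ($c{\left(W,U \right)} = U^{2} U = U^{3}$)
$g = 34$ ($g = 9 + \left(24 + 1^{3}\right) = 9 + \left(24 + 1\right) = 9 + 25 = 34$)
$E = -48$ ($E = \left(0 - 16\right) 3 = \left(-16\right) 3 = -48$)
$E g = \left(-48\right) 34 = -1632$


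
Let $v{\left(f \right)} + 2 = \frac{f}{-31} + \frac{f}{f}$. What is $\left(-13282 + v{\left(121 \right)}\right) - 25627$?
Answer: $- \frac{1206331}{31} \approx -38914.0$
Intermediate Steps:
$v{\left(f \right)} = -1 - \frac{f}{31}$ ($v{\left(f \right)} = -2 + \left(\frac{f}{-31} + \frac{f}{f}\right) = -2 + \left(f \left(- \frac{1}{31}\right) + 1\right) = -2 - \left(-1 + \frac{f}{31}\right) = -1 - \frac{f}{31}$)
$\left(-13282 + v{\left(121 \right)}\right) - 25627 = \left(-13282 - \frac{152}{31}\right) - 25627 = - \frac{411894}{31} - 25627 = - \frac{1206331}{31}$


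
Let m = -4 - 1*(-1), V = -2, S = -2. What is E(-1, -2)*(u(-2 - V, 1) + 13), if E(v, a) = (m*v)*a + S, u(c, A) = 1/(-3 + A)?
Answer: -100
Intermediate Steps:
m = -3 (m = -4 + 1 = -3)
E(v, a) = -2 - 3*a*v (E(v, a) = (-3*v)*a - 2 = -3*a*v - 2 = -2 - 3*a*v)
E(-1, -2)*(u(-2 - V, 1) + 13) = (-2 - 3*(-2)*(-1))*(1/(-3 + 1) + 13) = (-2 - 6)*(1/(-2) + 13) = -8*(-1/2 + 13) = -8*25/2 = -100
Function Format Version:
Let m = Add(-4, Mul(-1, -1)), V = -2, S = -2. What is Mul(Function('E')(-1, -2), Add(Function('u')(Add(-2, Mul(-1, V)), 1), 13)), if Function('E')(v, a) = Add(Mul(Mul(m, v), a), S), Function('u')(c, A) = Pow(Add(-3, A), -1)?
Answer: -100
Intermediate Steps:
m = -3 (m = Add(-4, 1) = -3)
Function('E')(v, a) = Add(-2, Mul(-3, a, v)) (Function('E')(v, a) = Add(Mul(Mul(-3, v), a), -2) = Add(Mul(-3, a, v), -2) = Add(-2, Mul(-3, a, v)))
Mul(Function('E')(-1, -2), Add(Function('u')(Add(-2, Mul(-1, V)), 1), 13)) = Mul(Add(-2, Mul(-3, -2, -1)), Add(Pow(Add(-3, 1), -1), 13)) = Mul(Add(-2, -6), Add(Pow(-2, -1), 13)) = Mul(-8, Add(Rational(-1, 2), 13)) = Mul(-8, Rational(25, 2)) = -100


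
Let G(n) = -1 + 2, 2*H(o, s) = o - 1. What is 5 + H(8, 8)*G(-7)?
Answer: 17/2 ≈ 8.5000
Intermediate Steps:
H(o, s) = -1/2 + o/2 (H(o, s) = (o - 1)/2 = (-1 + o)/2 = -1/2 + o/2)
G(n) = 1
5 + H(8, 8)*G(-7) = 5 + (-1/2 + (1/2)*8)*1 = 5 + (-1/2 + 4)*1 = 5 + (7/2)*1 = 5 + 7/2 = 17/2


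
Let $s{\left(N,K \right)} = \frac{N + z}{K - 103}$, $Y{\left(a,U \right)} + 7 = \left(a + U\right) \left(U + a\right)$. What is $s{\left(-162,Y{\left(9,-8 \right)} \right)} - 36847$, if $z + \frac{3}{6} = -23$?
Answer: $- \frac{8032275}{218} \approx -36845.0$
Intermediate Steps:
$z = - \frac{47}{2}$ ($z = - \frac{1}{2} - 23 = - \frac{47}{2} \approx -23.5$)
$Y{\left(a,U \right)} = -7 + \left(U + a\right)^{2}$ ($Y{\left(a,U \right)} = -7 + \left(a + U\right) \left(U + a\right) = -7 + \left(U + a\right) \left(U + a\right) = -7 + \left(U + a\right)^{2}$)
$s{\left(N,K \right)} = \frac{- \frac{47}{2} + N}{-103 + K}$ ($s{\left(N,K \right)} = \frac{N - \frac{47}{2}}{K - 103} = \frac{- \frac{47}{2} + N}{-103 + K}$)
$s{\left(-162,Y{\left(9,-8 \right)} \right)} - 36847 = \frac{- \frac{47}{2} - 162}{-103 - \left(7 - \left(-8 + 9\right)^{2}\right)} - 36847 = \frac{1}{-103 - \left(7 - 1^{2}\right)} \left(- \frac{371}{2}\right) - 36847 = \frac{1}{-103 + \left(-7 + 1\right)} \left(- \frac{371}{2}\right) - 36847 = \frac{1}{-103 - 6} \left(- \frac{371}{2}\right) - 36847 = \frac{1}{-109} \left(- \frac{371}{2}\right) - 36847 = \left(- \frac{1}{109}\right) \left(- \frac{371}{2}\right) - 36847 = \frac{371}{218} - 36847 = - \frac{8032275}{218}$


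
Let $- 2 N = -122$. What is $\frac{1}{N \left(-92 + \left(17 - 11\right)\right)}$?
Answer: $- \frac{1}{5246} \approx -0.00019062$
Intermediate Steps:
$N = 61$ ($N = \left(- \frac{1}{2}\right) \left(-122\right) = 61$)
$\frac{1}{N \left(-92 + \left(17 - 11\right)\right)} = \frac{1}{61 \left(-92 + \left(17 - 11\right)\right)} = \frac{1}{61 \left(-92 + 6\right)} = \frac{1}{61 \left(-86\right)} = \frac{1}{-5246} = - \frac{1}{5246}$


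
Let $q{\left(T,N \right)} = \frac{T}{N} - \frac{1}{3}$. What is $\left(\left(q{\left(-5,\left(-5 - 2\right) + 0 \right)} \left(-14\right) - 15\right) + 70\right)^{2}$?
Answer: $\frac{22201}{9} \approx 2466.8$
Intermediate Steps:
$q{\left(T,N \right)} = - \frac{1}{3} + \frac{T}{N}$ ($q{\left(T,N \right)} = \frac{T}{N} - \frac{1}{3} = - \frac{1}{3} + \frac{T}{N}$)
$\left(\left(q{\left(-5,\left(-5 - 2\right) + 0 \right)} \left(-14\right) - 15\right) + 70\right)^{2} = \left(\left(\frac{-5 - \frac{\left(-5 - 2\right) + 0}{3}}{\left(-5 - 2\right) + 0} \left(-14\right) - 15\right) + 70\right)^{2} = \left(\left(\frac{-5 - \frac{-7 + 0}{3}}{-7 + 0} \left(-14\right) - 15\right) + 70\right)^{2} = \left(\left(\frac{-5 - - \frac{7}{3}}{-7} \left(-14\right) - 15\right) + 70\right)^{2} = \left(\left(- \frac{-5 + \frac{7}{3}}{7} \left(-14\right) - 15\right) + 70\right)^{2} = \left(\left(\left(- \frac{1}{7}\right) \left(- \frac{8}{3}\right) \left(-14\right) - 15\right) + 70\right)^{2} = \left(\left(\frac{8}{21} \left(-14\right) - 15\right) + 70\right)^{2} = \left(\left(- \frac{16}{3} - 15\right) + 70\right)^{2} = \left(- \frac{61}{3} + 70\right)^{2} = \left(\frac{149}{3}\right)^{2} = \frac{22201}{9}$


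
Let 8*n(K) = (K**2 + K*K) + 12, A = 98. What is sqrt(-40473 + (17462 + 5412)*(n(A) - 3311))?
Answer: I*sqrt(20821502) ≈ 4563.1*I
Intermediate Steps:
n(K) = 3/2 + K**2/4 (n(K) = ((K**2 + K*K) + 12)/8 = ((K**2 + K**2) + 12)/8 = (2*K**2 + 12)/8 = (12 + 2*K**2)/8 = 3/2 + K**2/4)
sqrt(-40473 + (17462 + 5412)*(n(A) - 3311)) = sqrt(-40473 + (17462 + 5412)*((3/2 + (1/4)*98**2) - 3311)) = sqrt(-40473 + 22874*((3/2 + (1/4)*9604) - 3311)) = sqrt(-40473 + 22874*((3/2 + 2401) - 3311)) = sqrt(-40473 + 22874*(4805/2 - 3311)) = sqrt(-40473 + 22874*(-1817/2)) = sqrt(-40473 - 20781029) = sqrt(-20821502) = I*sqrt(20821502)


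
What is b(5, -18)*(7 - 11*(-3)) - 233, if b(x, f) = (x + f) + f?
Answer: -1473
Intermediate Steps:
b(x, f) = x + 2*f (b(x, f) = (f + x) + f = x + 2*f)
b(5, -18)*(7 - 11*(-3)) - 233 = (5 + 2*(-18))*(7 - 11*(-3)) - 233 = (5 - 36)*(7 + 33) - 233 = -31*40 - 233 = -1240 - 233 = -1473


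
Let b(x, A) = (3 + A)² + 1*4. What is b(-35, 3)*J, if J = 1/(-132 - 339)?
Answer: -40/471 ≈ -0.084926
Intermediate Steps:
b(x, A) = 4 + (3 + A)² (b(x, A) = (3 + A)² + 4 = 4 + (3 + A)²)
J = -1/471 (J = 1/(-471) = -1/471 ≈ -0.0021231)
b(-35, 3)*J = (4 + (3 + 3)²)*(-1/471) = (4 + 6²)*(-1/471) = (4 + 36)*(-1/471) = 40*(-1/471) = -40/471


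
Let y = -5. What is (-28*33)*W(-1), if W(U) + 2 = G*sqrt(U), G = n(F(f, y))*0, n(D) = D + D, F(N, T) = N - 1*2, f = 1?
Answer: 1848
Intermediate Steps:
F(N, T) = -2 + N (F(N, T) = N - 2 = -2 + N)
n(D) = 2*D
G = 0 (G = (2*(-2 + 1))*0 = (2*(-1))*0 = -2*0 = 0)
W(U) = -2 (W(U) = -2 + 0*sqrt(U) = -2 + 0 = -2)
(-28*33)*W(-1) = -28*33*(-2) = -924*(-2) = 1848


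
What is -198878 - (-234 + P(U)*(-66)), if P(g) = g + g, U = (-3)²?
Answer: -197456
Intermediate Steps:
U = 9
P(g) = 2*g
-198878 - (-234 + P(U)*(-66)) = -198878 - (-234 + (2*9)*(-66)) = -198878 - (-234 + 18*(-66)) = -198878 - (-234 - 1188) = -198878 - 1*(-1422) = -198878 + 1422 = -197456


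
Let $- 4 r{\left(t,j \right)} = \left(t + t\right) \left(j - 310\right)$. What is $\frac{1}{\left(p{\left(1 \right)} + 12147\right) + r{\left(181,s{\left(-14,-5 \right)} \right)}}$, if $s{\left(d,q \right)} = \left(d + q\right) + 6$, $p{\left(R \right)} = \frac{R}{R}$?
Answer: $\frac{2}{82759} \approx 2.4167 \cdot 10^{-5}$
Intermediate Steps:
$p{\left(R \right)} = 1$
$s{\left(d,q \right)} = 6 + d + q$
$r{\left(t,j \right)} = - \frac{t \left(-310 + j\right)}{2}$ ($r{\left(t,j \right)} = - \frac{\left(t + t\right) \left(j - 310\right)}{4} = - \frac{2 t \left(-310 + j\right)}{4} = - \frac{t \left(-310 + j\right)}{2}$)
$\frac{1}{\left(p{\left(1 \right)} + 12147\right) + r{\left(181,s{\left(-14,-5 \right)} \right)}} = \frac{1}{\left(1 + 12147\right) + \frac{1}{2} \cdot 181 \left(310 - \left(6 - 14 - 5\right)\right)} = \frac{1}{12148 + \frac{1}{2} \cdot 181 \left(310 - -13\right)} = \frac{1}{12148 + \frac{1}{2} \cdot 181 \left(310 + 13\right)} = \frac{1}{12148 + \frac{1}{2} \cdot 181 \cdot 323} = \frac{1}{12148 + \frac{58463}{2}} = \frac{1}{\frac{82759}{2}} = \frac{2}{82759}$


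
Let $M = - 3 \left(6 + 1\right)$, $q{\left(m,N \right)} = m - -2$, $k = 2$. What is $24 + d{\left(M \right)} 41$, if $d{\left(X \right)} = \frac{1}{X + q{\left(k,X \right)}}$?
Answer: $\frac{367}{17} \approx 21.588$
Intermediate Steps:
$q{\left(m,N \right)} = 2 + m$ ($q{\left(m,N \right)} = m + 2 = 2 + m$)
$M = -21$ ($M = \left(-3\right) 7 = -21$)
$d{\left(X \right)} = \frac{1}{4 + X}$ ($d{\left(X \right)} = \frac{1}{X + \left(2 + 2\right)} = \frac{1}{X + 4} = \frac{1}{4 + X}$)
$24 + d{\left(M \right)} 41 = 24 + \frac{1}{4 - 21} \cdot 41 = 24 + \frac{1}{-17} \cdot 41 = 24 - \frac{41}{17} = \frac{367}{17}$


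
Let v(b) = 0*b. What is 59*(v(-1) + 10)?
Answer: 590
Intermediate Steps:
v(b) = 0
59*(v(-1) + 10) = 59*(0 + 10) = 59*10 = 590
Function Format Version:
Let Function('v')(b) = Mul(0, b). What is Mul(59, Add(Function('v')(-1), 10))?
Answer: 590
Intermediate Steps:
Function('v')(b) = 0
Mul(59, Add(Function('v')(-1), 10)) = Mul(59, Add(0, 10)) = Mul(59, 10) = 590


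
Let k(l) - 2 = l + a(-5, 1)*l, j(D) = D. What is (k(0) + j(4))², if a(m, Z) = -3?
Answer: 36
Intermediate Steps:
k(l) = 2 - 2*l (k(l) = 2 + (l - 3*l) = 2 - 2*l)
(k(0) + j(4))² = ((2 - 2*0) + 4)² = ((2 + 0) + 4)² = (2 + 4)² = 6² = 36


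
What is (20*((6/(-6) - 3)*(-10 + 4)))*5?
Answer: 2400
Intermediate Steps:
(20*((6/(-6) - 3)*(-10 + 4)))*5 = (20*((6*(-⅙) - 3)*(-6)))*5 = (20*((-1 - 3)*(-6)))*5 = (20*(-4*(-6)))*5 = (20*24)*5 = 480*5 = 2400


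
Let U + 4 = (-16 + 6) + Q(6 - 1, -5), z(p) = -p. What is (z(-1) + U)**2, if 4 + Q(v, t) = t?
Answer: 484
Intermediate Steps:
Q(v, t) = -4 + t
U = -23 (U = -4 + ((-16 + 6) + (-4 - 5)) = -4 + (-10 - 9) = -4 - 19 = -23)
(z(-1) + U)**2 = (-1*(-1) - 23)**2 = (1 - 23)**2 = (-22)**2 = 484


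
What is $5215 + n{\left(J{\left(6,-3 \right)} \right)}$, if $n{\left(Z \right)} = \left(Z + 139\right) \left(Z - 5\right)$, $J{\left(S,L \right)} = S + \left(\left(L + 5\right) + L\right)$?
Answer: $5215$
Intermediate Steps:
$J{\left(S,L \right)} = 5 + S + 2 L$ ($J{\left(S,L \right)} = S + \left(\left(5 + L\right) + L\right) = S + \left(5 + 2 L\right) = 5 + S + 2 L$)
$n{\left(Z \right)} = \left(-5 + Z\right) \left(139 + Z\right)$ ($n{\left(Z \right)} = \left(139 + Z\right) \left(-5 + Z\right) = \left(-5 + Z\right) \left(139 + Z\right)$)
$5215 + n{\left(J{\left(6,-3 \right)} \right)} = 5215 + \left(-695 + \left(5 + 6 + 2 \left(-3\right)\right)^{2} + 134 \left(5 + 6 + 2 \left(-3\right)\right)\right) = 5215 + \left(-695 + \left(5 + 6 - 6\right)^{2} + 134 \left(5 + 6 - 6\right)\right) = 5215 + \left(-695 + 5^{2} + 134 \cdot 5\right) = 5215 + \left(-695 + 25 + 670\right) = 5215 + 0 = 5215$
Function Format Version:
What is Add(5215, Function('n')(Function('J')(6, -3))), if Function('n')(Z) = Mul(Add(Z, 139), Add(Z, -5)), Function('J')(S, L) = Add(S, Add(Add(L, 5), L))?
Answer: 5215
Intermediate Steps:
Function('J')(S, L) = Add(5, S, Mul(2, L)) (Function('J')(S, L) = Add(S, Add(Add(5, L), L)) = Add(S, Add(5, Mul(2, L))) = Add(5, S, Mul(2, L)))
Function('n')(Z) = Mul(Add(-5, Z), Add(139, Z)) (Function('n')(Z) = Mul(Add(139, Z), Add(-5, Z)) = Mul(Add(-5, Z), Add(139, Z)))
Add(5215, Function('n')(Function('J')(6, -3))) = Add(5215, Add(-695, Pow(Add(5, 6, Mul(2, -3)), 2), Mul(134, Add(5, 6, Mul(2, -3))))) = Add(5215, Add(-695, Pow(Add(5, 6, -6), 2), Mul(134, Add(5, 6, -6)))) = Add(5215, Add(-695, Pow(5, 2), Mul(134, 5))) = Add(5215, Add(-695, 25, 670)) = Add(5215, 0) = 5215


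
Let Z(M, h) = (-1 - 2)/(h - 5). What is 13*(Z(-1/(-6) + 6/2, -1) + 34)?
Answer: 897/2 ≈ 448.50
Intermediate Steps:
Z(M, h) = -3/(-5 + h)
13*(Z(-1/(-6) + 6/2, -1) + 34) = 13*(-3/(-5 - 1) + 34) = 13*(-3/(-6) + 34) = 13*(-3*(-1/6) + 34) = 13*(1/2 + 34) = 13*(69/2) = 897/2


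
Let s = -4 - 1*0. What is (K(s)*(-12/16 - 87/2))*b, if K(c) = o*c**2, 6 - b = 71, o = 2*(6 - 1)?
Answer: 460200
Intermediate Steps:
o = 10 (o = 2*5 = 10)
b = -65 (b = 6 - 1*71 = 6 - 71 = -65)
s = -4 (s = -4 + 0 = -4)
K(c) = 10*c**2
(K(s)*(-12/16 - 87/2))*b = ((10*(-4)**2)*(-12/16 - 87/2))*(-65) = ((10*16)*(-12*1/16 - 87*1/2))*(-65) = (160*(-3/4 - 87/2))*(-65) = (160*(-177/4))*(-65) = -7080*(-65) = 460200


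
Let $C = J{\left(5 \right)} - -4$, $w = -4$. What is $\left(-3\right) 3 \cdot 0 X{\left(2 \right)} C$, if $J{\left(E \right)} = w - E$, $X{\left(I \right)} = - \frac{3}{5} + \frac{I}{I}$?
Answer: $0$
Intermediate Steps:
$X{\left(I \right)} = \frac{2}{5}$ ($X{\left(I \right)} = \left(-3\right) \frac{1}{5} + 1 = - \frac{3}{5} + 1 = \frac{2}{5}$)
$J{\left(E \right)} = -4 - E$
$C = -5$ ($C = \left(-4 - 5\right) - -4 = \left(-4 - 5\right) + 4 = -9 + 4 = -5$)
$\left(-3\right) 3 \cdot 0 X{\left(2 \right)} C = \left(-3\right) 3 \cdot 0 \cdot \frac{2}{5} \left(-5\right) = \left(-9\right) 0 \cdot \frac{2}{5} \left(-5\right) = 0 \cdot \frac{2}{5} \left(-5\right) = 0 \left(-5\right) = 0$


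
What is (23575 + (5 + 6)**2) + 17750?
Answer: 41446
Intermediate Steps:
(23575 + (5 + 6)**2) + 17750 = (23575 + 11**2) + 17750 = (23575 + 121) + 17750 = 23696 + 17750 = 41446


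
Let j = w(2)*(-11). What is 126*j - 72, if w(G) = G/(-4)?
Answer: 621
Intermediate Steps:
w(G) = -G/4 (w(G) = G*(-¼) = -G/4)
j = 11/2 (j = -¼*2*(-11) = -½*(-11) = 11/2 ≈ 5.5000)
126*j - 72 = 126*(11/2) - 72 = 693 - 72 = 621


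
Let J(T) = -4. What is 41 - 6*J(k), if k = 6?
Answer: 65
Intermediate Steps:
41 - 6*J(k) = 41 - 6*(-4) = 41 + 24 = 65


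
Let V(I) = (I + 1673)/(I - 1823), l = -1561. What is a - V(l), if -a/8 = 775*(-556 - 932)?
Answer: 3902428814/423 ≈ 9.2256e+6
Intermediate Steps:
V(I) = (1673 + I)/(-1823 + I)
a = 9225600 (a = -6200*(-556 - 932) = -6200*(-1488) = -8*(-1153200) = 9225600)
a - V(l) = 9225600 - (1673 - 1561)/(-1823 - 1561) = 9225600 - 112/(-3384) = 9225600 - (-1)*112/3384 = 9225600 - 1*(-14/423) = 9225600 + 14/423 = 3902428814/423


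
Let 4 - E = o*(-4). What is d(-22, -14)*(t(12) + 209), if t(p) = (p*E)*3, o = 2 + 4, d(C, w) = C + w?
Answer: -43812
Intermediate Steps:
o = 6
E = 28 (E = 4 - 6*(-4) = 4 - 1*(-24) = 4 + 24 = 28)
t(p) = 84*p (t(p) = (p*28)*3 = (28*p)*3 = 84*p)
d(-22, -14)*(t(12) + 209) = (-22 - 14)*(84*12 + 209) = -36*(1008 + 209) = -36*1217 = -43812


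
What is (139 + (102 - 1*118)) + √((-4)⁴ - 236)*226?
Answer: 123 + 452*√5 ≈ 1133.7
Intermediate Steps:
(139 + (102 - 1*118)) + √((-4)⁴ - 236)*226 = (139 + (102 - 118)) + √(256 - 236)*226 = (139 - 16) + √20*226 = 123 + (2*√5)*226 = 123 + 452*√5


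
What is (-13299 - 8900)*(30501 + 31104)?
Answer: -1367569395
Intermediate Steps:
(-13299 - 8900)*(30501 + 31104) = -22199*61605 = -1367569395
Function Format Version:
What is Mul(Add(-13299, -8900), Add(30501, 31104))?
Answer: -1367569395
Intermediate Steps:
Mul(Add(-13299, -8900), Add(30501, 31104)) = Mul(-22199, 61605) = -1367569395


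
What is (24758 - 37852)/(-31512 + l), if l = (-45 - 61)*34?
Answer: 6547/17558 ≈ 0.37288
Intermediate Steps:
l = -3604 (l = -106*34 = -3604)
(24758 - 37852)/(-31512 + l) = (24758 - 37852)/(-31512 - 3604) = -13094/(-35116) = -13094*(-1/35116) = 6547/17558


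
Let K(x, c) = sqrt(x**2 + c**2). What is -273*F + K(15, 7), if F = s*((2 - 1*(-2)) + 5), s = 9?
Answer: -22113 + sqrt(274) ≈ -22096.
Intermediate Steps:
F = 81 (F = 9*((2 - 1*(-2)) + 5) = 9*((2 + 2) + 5) = 9*(4 + 5) = 9*9 = 81)
K(x, c) = sqrt(c**2 + x**2)
-273*F + K(15, 7) = -273*81 + sqrt(7**2 + 15**2) = -22113 + sqrt(49 + 225) = -22113 + sqrt(274)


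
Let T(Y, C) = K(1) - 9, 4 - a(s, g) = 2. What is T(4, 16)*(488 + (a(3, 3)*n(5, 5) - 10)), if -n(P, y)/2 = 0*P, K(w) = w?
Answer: -3824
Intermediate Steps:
a(s, g) = 2 (a(s, g) = 4 - 1*2 = 4 - 2 = 2)
n(P, y) = 0 (n(P, y) = -0*P = -2*0 = 0)
T(Y, C) = -8 (T(Y, C) = 1 - 9 = -8)
T(4, 16)*(488 + (a(3, 3)*n(5, 5) - 10)) = -8*(488 + (2*0 - 10)) = -8*(488 + (0 - 10)) = -8*(488 - 10) = -8*478 = -3824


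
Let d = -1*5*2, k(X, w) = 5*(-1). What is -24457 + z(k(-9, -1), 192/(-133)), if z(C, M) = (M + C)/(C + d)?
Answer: -48790858/1995 ≈ -24457.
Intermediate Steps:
k(X, w) = -5
d = -10 (d = -5*2 = -10)
z(C, M) = (C + M)/(-10 + C) (z(C, M) = (M + C)/(C - 10) = (C + M)/(-10 + C))
-24457 + z(k(-9, -1), 192/(-133)) = -24457 + (-5 + 192/(-133))/(-10 - 5) = -24457 + (-5 + 192*(-1/133))/(-15) = -24457 - (-5 - 192/133)/15 = -24457 - 1/15*(-857/133) = -24457 + 857/1995 = -48790858/1995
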